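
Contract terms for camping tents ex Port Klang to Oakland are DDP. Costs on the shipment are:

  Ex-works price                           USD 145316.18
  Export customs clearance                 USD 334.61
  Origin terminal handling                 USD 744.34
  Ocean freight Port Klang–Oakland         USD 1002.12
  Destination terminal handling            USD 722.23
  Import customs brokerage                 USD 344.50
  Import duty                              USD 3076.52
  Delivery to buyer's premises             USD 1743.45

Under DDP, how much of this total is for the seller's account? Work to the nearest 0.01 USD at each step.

DDP: the seller bears all costs including import duty.
Seller's account: goods 145316.18 + export clearance 334.61 + origin terminal 744.34 + freight 1002.12 + destination terminal 722.23 + brokerage 344.50 + duty 3076.52 + delivery 1743.45 = 153283.95
Buyer's account: 0.00

Seller's account: USD 153283.95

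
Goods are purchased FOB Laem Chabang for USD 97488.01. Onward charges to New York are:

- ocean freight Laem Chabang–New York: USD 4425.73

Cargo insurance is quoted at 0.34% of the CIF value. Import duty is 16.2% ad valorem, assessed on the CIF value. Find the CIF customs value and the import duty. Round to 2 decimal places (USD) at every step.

Let C be the CIF value. C = FOB price + freight + 0.34% × C
C − 0.34% × C = 97488.01 + 4425.73
0.9966 × C = 101913.74
C = 101913.74 / 0.9966 = 102261.43
Insurance premium = 0.34% × 102261.43 = 347.69
Import duty = 102261.43 × 16.2% = 16566.35

CIF value: USD 102261.43; import duty: USD 16566.35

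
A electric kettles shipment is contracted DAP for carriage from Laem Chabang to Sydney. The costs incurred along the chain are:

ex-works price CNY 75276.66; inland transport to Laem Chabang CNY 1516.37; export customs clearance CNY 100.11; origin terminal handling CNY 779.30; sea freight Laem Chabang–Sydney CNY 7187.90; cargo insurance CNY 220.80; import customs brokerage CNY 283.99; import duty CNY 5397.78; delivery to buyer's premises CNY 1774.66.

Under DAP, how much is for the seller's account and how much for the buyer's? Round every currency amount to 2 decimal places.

Seller: CNY 86855.80; buyer: CNY 5681.77

DAP: the seller bears all costs to the named destination except import duty and clearance.
Seller's account: goods 75276.66 + inland to port 1516.37 + export clearance 100.11 + origin terminal 779.30 + freight 7187.90 + insurance 220.80 + delivery 1774.66 = 86855.80
Buyer's account: brokerage 283.99 + duty 5397.78 = 5681.77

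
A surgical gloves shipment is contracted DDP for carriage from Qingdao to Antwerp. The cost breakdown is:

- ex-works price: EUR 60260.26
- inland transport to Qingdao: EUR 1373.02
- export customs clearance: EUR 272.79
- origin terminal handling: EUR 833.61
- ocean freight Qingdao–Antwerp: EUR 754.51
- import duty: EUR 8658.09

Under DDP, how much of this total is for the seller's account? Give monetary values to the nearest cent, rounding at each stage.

DDP: the seller bears all costs including import duty.
Seller's account: goods 60260.26 + inland to port 1373.02 + export clearance 272.79 + origin terminal 833.61 + freight 754.51 + duty 8658.09 = 72152.28
Buyer's account: 0.00

Seller's account: EUR 72152.28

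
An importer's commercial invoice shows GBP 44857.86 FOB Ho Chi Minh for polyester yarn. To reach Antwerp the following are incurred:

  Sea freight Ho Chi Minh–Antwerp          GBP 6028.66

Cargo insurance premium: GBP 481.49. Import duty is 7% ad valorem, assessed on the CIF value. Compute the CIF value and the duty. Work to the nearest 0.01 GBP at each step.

CIF = FOB price + freight + insurance
CIF = 44857.86 + 6028.66 + 481.49 = 51368.01
Import duty = 51368.01 × 7% = 3595.76

CIF value: GBP 51368.01; import duty: GBP 3595.76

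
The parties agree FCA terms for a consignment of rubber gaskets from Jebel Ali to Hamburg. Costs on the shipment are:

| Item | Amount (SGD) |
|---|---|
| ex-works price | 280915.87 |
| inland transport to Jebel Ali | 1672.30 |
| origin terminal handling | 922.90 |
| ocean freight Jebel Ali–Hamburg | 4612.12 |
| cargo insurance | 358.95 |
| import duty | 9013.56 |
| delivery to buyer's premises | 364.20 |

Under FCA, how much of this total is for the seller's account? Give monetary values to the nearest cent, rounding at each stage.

FCA: the seller delivers export-cleared goods to the carrier; the buyer bears costs from that point.
Seller's account: goods 280915.87 + inland to port 1672.30 = 282588.17
Buyer's account: origin terminal 922.90 + freight 4612.12 + insurance 358.95 + duty 9013.56 + delivery 364.20 = 15271.73

Seller's account: SGD 282588.17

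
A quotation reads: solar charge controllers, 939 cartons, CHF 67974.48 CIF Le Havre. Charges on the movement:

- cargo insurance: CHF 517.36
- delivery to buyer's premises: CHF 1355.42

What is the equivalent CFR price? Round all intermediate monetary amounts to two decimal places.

CFR price: CHF 67457.12

Not relevant to the conversion: delivery — on the buyer under both terms; not part of either seller's price.
From CIF to CFR, the seller no longer bears: insurance.
CFR price = 67974.48 − 517.36 = 67457.12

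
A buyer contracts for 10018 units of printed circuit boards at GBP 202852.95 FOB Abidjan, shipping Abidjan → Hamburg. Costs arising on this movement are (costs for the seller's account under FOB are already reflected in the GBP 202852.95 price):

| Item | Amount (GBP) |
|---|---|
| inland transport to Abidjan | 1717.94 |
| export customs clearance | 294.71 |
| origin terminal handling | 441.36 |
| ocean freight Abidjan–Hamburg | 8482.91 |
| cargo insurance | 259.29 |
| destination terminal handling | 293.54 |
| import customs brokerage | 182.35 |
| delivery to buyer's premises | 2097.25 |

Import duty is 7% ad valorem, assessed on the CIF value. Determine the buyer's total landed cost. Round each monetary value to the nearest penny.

Total landed cost: GBP 228979.95

FOB: the seller bears costs until goods are on board at the origin port; the buyer bears freight, insurance and all costs thereafter.
Already in the invoice (seller's account under FOB): inland to port, export clearance, origin terminal — exclude.
CIF value = FOB price + freight + insurance = 202852.95 + 8482.91 + 259.29 = 211595.15
Import duty = 211595.15 × 7% = 14811.66
Buyer bears: freight 8482.91 + insurance 259.29 + destination terminal 293.54 + brokerage 182.35 + delivery 2097.25 + duty 14811.66 = 26127.00
Landed cost = invoice 202852.95 + 26127.00 = 228979.95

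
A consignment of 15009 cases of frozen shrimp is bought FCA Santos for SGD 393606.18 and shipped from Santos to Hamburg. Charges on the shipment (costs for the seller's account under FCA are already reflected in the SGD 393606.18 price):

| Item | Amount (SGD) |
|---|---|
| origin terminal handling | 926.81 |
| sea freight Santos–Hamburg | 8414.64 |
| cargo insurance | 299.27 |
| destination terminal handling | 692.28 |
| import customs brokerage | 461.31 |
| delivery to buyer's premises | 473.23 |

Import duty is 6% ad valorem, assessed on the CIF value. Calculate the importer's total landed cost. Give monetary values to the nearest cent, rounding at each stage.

FCA: the seller delivers export-cleared goods to the carrier; the buyer bears costs from that point.
CIF value = FCA price + origin terminal + freight + insurance = 393606.18 + 926.81 + 8414.64 + 299.27 = 403246.90
Import duty = 403246.90 × 6% = 24194.81
Buyer bears: origin terminal 926.81 + freight 8414.64 + insurance 299.27 + destination terminal 692.28 + brokerage 461.31 + delivery 473.23 + duty 24194.81 = 35462.35
Landed cost = invoice 393606.18 + 35462.35 = 429068.53

Total landed cost: SGD 429068.53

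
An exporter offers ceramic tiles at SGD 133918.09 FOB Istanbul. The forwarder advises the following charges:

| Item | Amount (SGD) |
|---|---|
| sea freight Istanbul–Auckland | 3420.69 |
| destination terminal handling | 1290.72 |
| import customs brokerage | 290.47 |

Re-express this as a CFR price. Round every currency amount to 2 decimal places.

Not relevant to the conversion: brokerage, destination terminal — on the buyer under both terms; not part of either seller's price.
From FOB to CFR, the seller additionally bears: freight.
CFR price = 133918.09 + 3420.69 = 137338.78

CFR price: SGD 137338.78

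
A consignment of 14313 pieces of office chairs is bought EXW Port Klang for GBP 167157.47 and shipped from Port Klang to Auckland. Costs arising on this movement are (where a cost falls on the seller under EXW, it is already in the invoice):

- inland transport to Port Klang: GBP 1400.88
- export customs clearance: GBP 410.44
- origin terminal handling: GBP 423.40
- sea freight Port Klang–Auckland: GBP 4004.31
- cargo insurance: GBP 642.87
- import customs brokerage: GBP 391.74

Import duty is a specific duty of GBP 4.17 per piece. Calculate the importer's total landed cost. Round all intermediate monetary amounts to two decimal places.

Total landed cost: GBP 234116.32

EXW: the seller makes goods available at their premises; the buyer bears all onward costs.
CIF value = EXW price + inland to port + export clearance + origin terminal + freight + insurance = 167157.47 + 1400.88 + 410.44 + 423.40 + 4004.31 + 642.87 = 174039.37
Import duty = 14313 × 4.17 = 59685.21
Buyer bears: inland to port 1400.88 + export clearance 410.44 + origin terminal 423.40 + freight 4004.31 + insurance 642.87 + brokerage 391.74 + duty 59685.21 = 66958.85
Landed cost = invoice 167157.47 + 66958.85 = 234116.32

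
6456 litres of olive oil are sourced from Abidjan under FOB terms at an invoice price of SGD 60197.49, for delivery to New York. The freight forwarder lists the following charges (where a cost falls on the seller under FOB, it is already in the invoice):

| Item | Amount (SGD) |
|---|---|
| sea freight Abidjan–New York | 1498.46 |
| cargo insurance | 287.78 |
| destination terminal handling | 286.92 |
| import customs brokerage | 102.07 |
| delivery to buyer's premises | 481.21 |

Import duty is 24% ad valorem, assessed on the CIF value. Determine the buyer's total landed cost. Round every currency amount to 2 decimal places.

Total landed cost: SGD 77730.03

FOB: the seller bears costs until goods are on board at the origin port; the buyer bears freight, insurance and all costs thereafter.
CIF value = FOB price + freight + insurance = 60197.49 + 1498.46 + 287.78 = 61983.73
Import duty = 61983.73 × 24% = 14876.10
Buyer bears: freight 1498.46 + insurance 287.78 + destination terminal 286.92 + brokerage 102.07 + delivery 481.21 + duty 14876.10 = 17532.54
Landed cost = invoice 60197.49 + 17532.54 = 77730.03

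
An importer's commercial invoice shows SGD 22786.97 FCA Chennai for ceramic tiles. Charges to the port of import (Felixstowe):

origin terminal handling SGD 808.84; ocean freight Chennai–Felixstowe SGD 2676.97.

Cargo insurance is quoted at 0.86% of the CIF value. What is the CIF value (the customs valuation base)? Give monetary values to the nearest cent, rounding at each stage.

Let C be the CIF value. C = FCA price + pre-shipment costs + freight + 0.86% × C
C − 0.86% × C = 22786.97 + 808.84 + 2676.97
0.9914 × C = 26272.78
C = 26272.78 / 0.9914 = 26500.69
Insurance premium = 0.86% × 26500.69 = 227.91

CIF value: SGD 26500.69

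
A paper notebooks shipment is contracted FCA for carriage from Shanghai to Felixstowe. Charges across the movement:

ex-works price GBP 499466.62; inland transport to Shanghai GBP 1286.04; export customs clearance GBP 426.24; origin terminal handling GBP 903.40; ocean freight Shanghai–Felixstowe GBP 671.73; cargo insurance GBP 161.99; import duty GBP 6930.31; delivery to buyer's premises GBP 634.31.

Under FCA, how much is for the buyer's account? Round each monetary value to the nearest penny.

Buyer's account: GBP 9301.74

FCA: the seller delivers export-cleared goods to the carrier; the buyer bears costs from that point.
Seller's account: goods 499466.62 + inland to port 1286.04 + export clearance 426.24 = 501178.90
Buyer's account: origin terminal 903.40 + freight 671.73 + insurance 161.99 + duty 6930.31 + delivery 634.31 = 9301.74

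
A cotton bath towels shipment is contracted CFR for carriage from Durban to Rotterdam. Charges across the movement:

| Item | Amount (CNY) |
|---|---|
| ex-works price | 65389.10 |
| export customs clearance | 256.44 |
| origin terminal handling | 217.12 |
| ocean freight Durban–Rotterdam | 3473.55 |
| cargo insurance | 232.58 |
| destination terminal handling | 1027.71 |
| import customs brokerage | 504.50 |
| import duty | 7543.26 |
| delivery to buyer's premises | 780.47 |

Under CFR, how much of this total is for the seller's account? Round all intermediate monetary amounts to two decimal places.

CFR: the seller pays costs through ocean freight to the destination port, but not insurance.
Seller's account: goods 65389.10 + export clearance 256.44 + origin terminal 217.12 + freight 3473.55 = 69336.21
Buyer's account: insurance 232.58 + destination terminal 1027.71 + brokerage 504.50 + duty 7543.26 + delivery 780.47 = 10088.52

Seller's account: CNY 69336.21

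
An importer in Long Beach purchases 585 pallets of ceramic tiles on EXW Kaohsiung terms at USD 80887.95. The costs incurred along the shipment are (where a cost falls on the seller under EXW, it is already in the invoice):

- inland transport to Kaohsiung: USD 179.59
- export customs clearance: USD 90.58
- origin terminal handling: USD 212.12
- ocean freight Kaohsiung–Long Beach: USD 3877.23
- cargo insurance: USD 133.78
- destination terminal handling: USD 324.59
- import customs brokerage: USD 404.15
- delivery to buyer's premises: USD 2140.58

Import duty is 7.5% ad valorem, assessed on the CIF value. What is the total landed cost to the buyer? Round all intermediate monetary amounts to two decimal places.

EXW: the seller makes goods available at their premises; the buyer bears all onward costs.
CIF value = EXW price + inland to port + export clearance + origin terminal + freight + insurance = 80887.95 + 179.59 + 90.58 + 212.12 + 3877.23 + 133.78 = 85381.25
Import duty = 85381.25 × 7.5% = 6403.59
Buyer bears: inland to port 179.59 + export clearance 90.58 + origin terminal 212.12 + freight 3877.23 + insurance 133.78 + destination terminal 324.59 + brokerage 404.15 + delivery 2140.58 + duty 6403.59 = 13766.21
Landed cost = invoice 80887.95 + 13766.21 = 94654.16

Total landed cost: USD 94654.16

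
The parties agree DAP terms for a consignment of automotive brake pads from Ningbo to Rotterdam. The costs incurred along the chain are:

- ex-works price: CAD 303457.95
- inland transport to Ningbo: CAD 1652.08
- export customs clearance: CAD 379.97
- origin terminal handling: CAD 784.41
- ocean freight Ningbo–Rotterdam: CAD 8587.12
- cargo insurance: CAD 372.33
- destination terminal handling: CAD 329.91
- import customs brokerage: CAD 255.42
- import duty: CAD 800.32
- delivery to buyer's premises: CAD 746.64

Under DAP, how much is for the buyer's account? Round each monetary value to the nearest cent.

DAP: the seller bears all costs to the named destination except import duty and clearance.
Seller's account: goods 303457.95 + inland to port 1652.08 + export clearance 379.97 + origin terminal 784.41 + freight 8587.12 + insurance 372.33 + destination terminal 329.91 + delivery 746.64 = 316310.41
Buyer's account: brokerage 255.42 + duty 800.32 = 1055.74

Buyer's account: CAD 1055.74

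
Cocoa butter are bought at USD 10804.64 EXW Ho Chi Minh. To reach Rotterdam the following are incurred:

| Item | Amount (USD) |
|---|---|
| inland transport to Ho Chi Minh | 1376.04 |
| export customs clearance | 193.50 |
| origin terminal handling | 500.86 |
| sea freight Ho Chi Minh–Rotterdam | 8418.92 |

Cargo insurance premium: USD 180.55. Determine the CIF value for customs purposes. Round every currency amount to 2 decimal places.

CIF value: USD 21474.51

CIF = EXW price + pre-shipment costs + freight + insurance
CIF = 10804.64 + 1376.04 + 193.50 + 500.86 + 8418.92 + 180.55 = 21474.51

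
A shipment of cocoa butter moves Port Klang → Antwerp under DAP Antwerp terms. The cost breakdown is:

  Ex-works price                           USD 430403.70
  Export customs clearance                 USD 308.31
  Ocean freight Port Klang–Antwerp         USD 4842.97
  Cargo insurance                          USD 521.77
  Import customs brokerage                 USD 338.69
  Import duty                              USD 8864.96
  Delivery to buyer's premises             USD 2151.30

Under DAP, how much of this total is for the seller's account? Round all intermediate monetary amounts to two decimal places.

DAP: the seller bears all costs to the named destination except import duty and clearance.
Seller's account: goods 430403.70 + export clearance 308.31 + freight 4842.97 + insurance 521.77 + delivery 2151.30 = 438228.05
Buyer's account: brokerage 338.69 + duty 8864.96 = 9203.65

Seller's account: USD 438228.05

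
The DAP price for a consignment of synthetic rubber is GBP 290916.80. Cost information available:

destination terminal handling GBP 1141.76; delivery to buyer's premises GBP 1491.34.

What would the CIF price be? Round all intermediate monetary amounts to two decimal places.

From DAP to CIF, the seller no longer bears: destination terminal, delivery.
CIF price = 290916.80 − 1141.76 − 1491.34 = 288283.70

CIF price: GBP 288283.70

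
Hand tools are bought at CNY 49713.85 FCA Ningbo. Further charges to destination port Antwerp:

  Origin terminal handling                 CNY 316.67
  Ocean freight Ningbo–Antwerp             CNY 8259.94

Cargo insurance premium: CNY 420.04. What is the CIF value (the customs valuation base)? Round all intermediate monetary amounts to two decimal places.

CIF = FCA price + pre-shipment costs + freight + insurance
CIF = 49713.85 + 316.67 + 8259.94 + 420.04 = 58710.50

CIF value: CNY 58710.50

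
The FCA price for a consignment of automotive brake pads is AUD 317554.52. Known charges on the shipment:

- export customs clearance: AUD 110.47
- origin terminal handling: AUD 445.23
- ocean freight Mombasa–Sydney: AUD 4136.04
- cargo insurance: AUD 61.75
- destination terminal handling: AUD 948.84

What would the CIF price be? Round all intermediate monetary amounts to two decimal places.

Not relevant to the conversion: export clearance — on the seller under both FCA and CIF; already in the FCA price and stays in the CIF price. destination terminal — on the buyer under both terms; not part of either seller's price.
From FCA to CIF, the seller additionally bears: origin terminal, freight, insurance.
CIF price = 317554.52 + 445.23 + 4136.04 + 61.75 = 322197.54

CIF price: AUD 322197.54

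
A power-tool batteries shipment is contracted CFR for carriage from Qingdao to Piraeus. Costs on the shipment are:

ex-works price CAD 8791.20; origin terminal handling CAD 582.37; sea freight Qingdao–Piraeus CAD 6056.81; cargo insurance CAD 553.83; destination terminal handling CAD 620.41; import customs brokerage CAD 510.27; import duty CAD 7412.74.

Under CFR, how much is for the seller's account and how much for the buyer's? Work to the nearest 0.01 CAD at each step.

Seller: CAD 15430.38; buyer: CAD 9097.25

CFR: the seller pays costs through ocean freight to the destination port, but not insurance.
Seller's account: goods 8791.20 + origin terminal 582.37 + freight 6056.81 = 15430.38
Buyer's account: insurance 553.83 + destination terminal 620.41 + brokerage 510.27 + duty 7412.74 = 9097.25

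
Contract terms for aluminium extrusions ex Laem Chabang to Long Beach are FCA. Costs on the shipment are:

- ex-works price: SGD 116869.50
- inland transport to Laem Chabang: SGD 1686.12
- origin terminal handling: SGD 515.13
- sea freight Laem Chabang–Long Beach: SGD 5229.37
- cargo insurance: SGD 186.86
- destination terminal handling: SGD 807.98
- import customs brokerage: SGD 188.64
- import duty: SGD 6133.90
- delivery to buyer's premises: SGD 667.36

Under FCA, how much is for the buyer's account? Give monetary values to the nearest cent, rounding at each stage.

FCA: the seller delivers export-cleared goods to the carrier; the buyer bears costs from that point.
Seller's account: goods 116869.50 + inland to port 1686.12 = 118555.62
Buyer's account: origin terminal 515.13 + freight 5229.37 + insurance 186.86 + destination terminal 807.98 + brokerage 188.64 + duty 6133.90 + delivery 667.36 = 13729.24

Buyer's account: SGD 13729.24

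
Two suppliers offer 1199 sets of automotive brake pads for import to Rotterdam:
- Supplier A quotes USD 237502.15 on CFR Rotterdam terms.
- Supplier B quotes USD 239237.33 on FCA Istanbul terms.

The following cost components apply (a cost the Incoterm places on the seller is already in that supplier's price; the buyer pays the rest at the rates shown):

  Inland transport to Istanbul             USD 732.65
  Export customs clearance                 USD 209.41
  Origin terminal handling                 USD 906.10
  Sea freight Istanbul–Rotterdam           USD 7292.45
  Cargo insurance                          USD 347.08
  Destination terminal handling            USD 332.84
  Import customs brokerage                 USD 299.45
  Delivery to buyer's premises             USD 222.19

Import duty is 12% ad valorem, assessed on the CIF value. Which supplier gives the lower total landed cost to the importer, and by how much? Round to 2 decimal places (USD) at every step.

Supplier A (CFR):
CIF value = CFR price + insurance = 237502.15 + 347.08 = 237849.23
Import duty = 237849.23 × 12% = 28541.91
Buyer bears (A): 347.08 + 332.84 + 299.45 + 222.19 = 1201.56
Landed cost (A) = invoice 237502.15 + 1201.56 + duty 28541.91 = 267245.62
Supplier B (FCA):
CIF value = FCA price + origin terminal + freight + insurance = 239237.33 + 906.10 + 7292.45 + 347.08 = 247782.96
Import duty = 247782.96 × 12% = 29733.96
Buyer bears (B): 906.10 + 7292.45 + 347.08 + 332.84 + 299.45 + 222.19 = 9400.11
Landed cost (B) = invoice 239237.33 + 9400.11 + duty 29733.96 = 278371.40
Difference = |267245.62 − 278371.40| = 11125.78

Supplier A is cheaper by USD 11125.78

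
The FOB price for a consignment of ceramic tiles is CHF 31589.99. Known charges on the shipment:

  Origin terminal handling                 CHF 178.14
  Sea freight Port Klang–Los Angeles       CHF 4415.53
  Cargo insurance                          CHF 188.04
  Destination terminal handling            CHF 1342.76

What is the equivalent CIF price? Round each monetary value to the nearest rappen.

CIF price: CHF 36193.56

Not relevant to the conversion: origin terminal — on the seller under both FOB and CIF; already in the FOB price and stays in the CIF price. destination terminal — on the buyer under both terms; not part of either seller's price.
From FOB to CIF, the seller additionally bears: freight, insurance.
CIF price = 31589.99 + 4415.53 + 188.04 = 36193.56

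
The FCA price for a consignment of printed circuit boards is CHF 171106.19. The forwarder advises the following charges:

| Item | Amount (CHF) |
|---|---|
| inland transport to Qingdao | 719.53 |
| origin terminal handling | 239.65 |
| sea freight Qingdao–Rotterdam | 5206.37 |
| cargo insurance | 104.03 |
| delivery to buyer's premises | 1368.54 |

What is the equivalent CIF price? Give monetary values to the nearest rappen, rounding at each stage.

Not relevant to the conversion: inland to port — on the seller under both FCA and CIF; already in the FCA price and stays in the CIF price. delivery — on the buyer under both terms; not part of either seller's price.
From FCA to CIF, the seller additionally bears: origin terminal, freight, insurance.
CIF price = 171106.19 + 239.65 + 5206.37 + 104.03 = 176656.24

CIF price: CHF 176656.24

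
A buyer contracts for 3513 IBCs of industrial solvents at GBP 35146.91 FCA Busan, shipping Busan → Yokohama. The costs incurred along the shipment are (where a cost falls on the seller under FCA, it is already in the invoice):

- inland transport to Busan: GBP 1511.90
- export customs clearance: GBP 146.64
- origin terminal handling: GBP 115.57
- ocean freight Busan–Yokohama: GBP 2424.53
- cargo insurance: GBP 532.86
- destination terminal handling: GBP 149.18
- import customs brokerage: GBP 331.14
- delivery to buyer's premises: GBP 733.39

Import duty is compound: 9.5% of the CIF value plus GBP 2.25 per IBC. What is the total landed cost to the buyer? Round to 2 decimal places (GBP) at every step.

Total landed cost: GBP 50968.72

FCA: the seller delivers export-cleared goods to the carrier; the buyer bears costs from that point.
Already in the invoice (seller's account under FCA): inland to port, export clearance — exclude.
CIF value = FCA price + origin terminal + freight + insurance = 35146.91 + 115.57 + 2424.53 + 532.86 = 38219.87
Ad valorem component: 38219.87 × 9.5% = 3630.89
Specific component: 3513 × 2.25 = 7904.25
Import duty = 3630.89 + 7904.25 = 11535.14
Buyer bears: origin terminal 115.57 + freight 2424.53 + insurance 532.86 + destination terminal 149.18 + brokerage 331.14 + delivery 733.39 + duty 11535.14 = 15821.81
Landed cost = invoice 35146.91 + 15821.81 = 50968.72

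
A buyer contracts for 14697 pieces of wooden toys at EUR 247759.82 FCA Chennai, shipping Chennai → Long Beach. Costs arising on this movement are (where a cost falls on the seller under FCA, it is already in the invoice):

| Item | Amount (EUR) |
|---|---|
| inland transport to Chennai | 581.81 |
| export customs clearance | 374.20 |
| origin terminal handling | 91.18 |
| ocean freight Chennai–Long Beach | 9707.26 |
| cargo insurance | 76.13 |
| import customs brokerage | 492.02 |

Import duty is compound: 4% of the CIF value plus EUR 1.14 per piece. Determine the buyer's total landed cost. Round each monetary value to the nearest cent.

Total landed cost: EUR 285186.37

FCA: the seller delivers export-cleared goods to the carrier; the buyer bears costs from that point.
Already in the invoice (seller's account under FCA): inland to port, export clearance — exclude.
CIF value = FCA price + origin terminal + freight + insurance = 247759.82 + 91.18 + 9707.26 + 76.13 = 257634.39
Ad valorem component: 257634.39 × 4% = 10305.38
Specific component: 14697 × 1.14 = 16754.58
Import duty = 10305.38 + 16754.58 = 27059.96
Buyer bears: origin terminal 91.18 + freight 9707.26 + insurance 76.13 + brokerage 492.02 + duty 27059.96 = 37426.55
Landed cost = invoice 247759.82 + 37426.55 = 285186.37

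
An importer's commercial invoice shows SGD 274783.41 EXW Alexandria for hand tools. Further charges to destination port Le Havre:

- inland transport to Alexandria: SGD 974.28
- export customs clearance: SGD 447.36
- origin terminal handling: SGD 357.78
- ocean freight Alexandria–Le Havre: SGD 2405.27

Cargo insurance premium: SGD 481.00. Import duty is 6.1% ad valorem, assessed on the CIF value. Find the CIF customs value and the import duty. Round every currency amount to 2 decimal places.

CIF = EXW price + pre-shipment costs + freight + insurance
CIF = 274783.41 + 974.28 + 447.36 + 357.78 + 2405.27 + 481.00 = 279449.10
Import duty = 279449.10 × 6.1% = 17046.40

CIF value: SGD 279449.10; import duty: SGD 17046.40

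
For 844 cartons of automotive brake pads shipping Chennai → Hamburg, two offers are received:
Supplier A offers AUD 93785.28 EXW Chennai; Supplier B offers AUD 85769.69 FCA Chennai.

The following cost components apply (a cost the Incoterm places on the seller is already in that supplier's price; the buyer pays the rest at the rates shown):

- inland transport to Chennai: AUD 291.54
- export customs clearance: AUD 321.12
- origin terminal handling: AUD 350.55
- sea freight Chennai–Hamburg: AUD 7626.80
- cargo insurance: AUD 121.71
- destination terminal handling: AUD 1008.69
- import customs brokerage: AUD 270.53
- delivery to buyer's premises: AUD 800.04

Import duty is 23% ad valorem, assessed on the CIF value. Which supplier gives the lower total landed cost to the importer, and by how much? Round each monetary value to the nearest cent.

Supplier B is cheaper by AUD 10612.75

Supplier A (EXW):
CIF value = EXW price + inland to port + export clearance + origin terminal + freight + insurance = 93785.28 + 291.54 + 321.12 + 350.55 + 7626.80 + 121.71 = 102497.00
Import duty = 102497.00 × 23% = 23574.31
Buyer bears (A): 291.54 + 321.12 + 350.55 + 7626.80 + 121.71 + 1008.69 + 270.53 + 800.04 = 10790.98
Landed cost (A) = invoice 93785.28 + 10790.98 + duty 23574.31 = 128150.57
Supplier B (FCA):
CIF value = FCA price + origin terminal + freight + insurance = 85769.69 + 350.55 + 7626.80 + 121.71 = 93868.75
Import duty = 93868.75 × 23% = 21589.81
Buyer bears (B): 350.55 + 7626.80 + 121.71 + 1008.69 + 270.53 + 800.04 = 10178.32
Landed cost (B) = invoice 85769.69 + 10178.32 + duty 21589.81 = 117537.82
Difference = |128150.57 − 117537.82| = 10612.75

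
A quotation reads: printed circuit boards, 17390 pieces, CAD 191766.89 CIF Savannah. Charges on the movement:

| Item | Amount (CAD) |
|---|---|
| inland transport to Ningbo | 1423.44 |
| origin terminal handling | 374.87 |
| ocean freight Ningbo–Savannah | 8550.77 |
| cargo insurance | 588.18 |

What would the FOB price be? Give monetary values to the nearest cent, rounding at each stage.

Not relevant to the conversion: inland to port, origin terminal — on the seller under both CIF and FOB; already in the CIF price and stays in the FOB price.
From CIF to FOB, the seller no longer bears: freight, insurance.
FOB price = 191766.89 − 8550.77 − 588.18 = 182627.94

FOB price: CAD 182627.94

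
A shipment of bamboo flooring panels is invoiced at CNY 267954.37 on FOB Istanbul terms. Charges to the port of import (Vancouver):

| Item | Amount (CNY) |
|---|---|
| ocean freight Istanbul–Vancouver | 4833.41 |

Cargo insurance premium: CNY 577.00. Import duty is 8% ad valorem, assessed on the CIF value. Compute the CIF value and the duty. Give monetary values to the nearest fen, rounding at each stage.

CIF value: CNY 273364.78; import duty: CNY 21869.18

CIF = FOB price + freight + insurance
CIF = 267954.37 + 4833.41 + 577.00 = 273364.78
Import duty = 273364.78 × 8% = 21869.18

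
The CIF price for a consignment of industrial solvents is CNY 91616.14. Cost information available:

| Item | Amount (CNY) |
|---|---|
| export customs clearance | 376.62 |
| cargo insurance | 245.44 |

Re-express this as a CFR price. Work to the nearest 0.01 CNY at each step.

CFR price: CNY 91370.70

Not relevant to the conversion: export clearance — on the seller under both CIF and CFR; already in the CIF price and stays in the CFR price.
From CIF to CFR, the seller no longer bears: insurance.
CFR price = 91616.14 − 245.44 = 91370.70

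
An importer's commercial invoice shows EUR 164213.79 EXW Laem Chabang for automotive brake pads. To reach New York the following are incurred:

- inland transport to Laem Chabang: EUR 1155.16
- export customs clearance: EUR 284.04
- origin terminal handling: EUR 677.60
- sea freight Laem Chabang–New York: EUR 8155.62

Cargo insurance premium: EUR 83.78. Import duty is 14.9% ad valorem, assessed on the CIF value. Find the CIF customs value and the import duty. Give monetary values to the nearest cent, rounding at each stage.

CIF = EXW price + pre-shipment costs + freight + insurance
CIF = 164213.79 + 1155.16 + 284.04 + 677.60 + 8155.62 + 83.78 = 174569.99
Import duty = 174569.99 × 14.9% = 26010.93

CIF value: EUR 174569.99; import duty: EUR 26010.93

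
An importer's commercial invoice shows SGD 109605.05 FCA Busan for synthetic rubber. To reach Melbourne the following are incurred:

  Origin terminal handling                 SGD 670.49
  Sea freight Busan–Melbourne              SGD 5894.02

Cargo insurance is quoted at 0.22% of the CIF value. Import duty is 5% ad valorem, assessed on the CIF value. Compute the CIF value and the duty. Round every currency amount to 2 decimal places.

Let C be the CIF value. C = FCA price + pre-shipment costs + freight + 0.22% × C
C − 0.22% × C = 109605.05 + 670.49 + 5894.02
0.9978 × C = 116169.56
C = 116169.56 / 0.9978 = 116425.70
Insurance premium = 0.22% × 116425.70 = 256.14
Import duty = 116425.70 × 5% = 5821.29

CIF value: SGD 116425.70; import duty: SGD 5821.29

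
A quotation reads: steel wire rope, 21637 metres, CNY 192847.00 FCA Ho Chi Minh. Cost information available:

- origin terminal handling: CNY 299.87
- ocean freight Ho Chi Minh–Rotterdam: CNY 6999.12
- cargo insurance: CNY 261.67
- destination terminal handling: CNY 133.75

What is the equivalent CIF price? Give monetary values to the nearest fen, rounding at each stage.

Not relevant to the conversion: destination terminal — on the buyer under both terms; not part of either seller's price.
From FCA to CIF, the seller additionally bears: origin terminal, freight, insurance.
CIF price = 192847.00 + 299.87 + 6999.12 + 261.67 = 200407.66

CIF price: CNY 200407.66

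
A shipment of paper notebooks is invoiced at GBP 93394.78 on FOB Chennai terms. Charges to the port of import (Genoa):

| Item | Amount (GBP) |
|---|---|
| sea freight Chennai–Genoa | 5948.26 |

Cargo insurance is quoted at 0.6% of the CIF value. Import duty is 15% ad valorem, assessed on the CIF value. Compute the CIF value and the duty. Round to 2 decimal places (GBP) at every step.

Let C be the CIF value. C = FOB price + freight + 0.6% × C
C − 0.6% × C = 93394.78 + 5948.26
0.994 × C = 99343.04
C = 99343.04 / 0.994 = 99942.70
Insurance premium = 0.6% × 99942.70 = 599.66
Import duty = 99942.70 × 15% = 14991.41

CIF value: GBP 99942.70; import duty: GBP 14991.41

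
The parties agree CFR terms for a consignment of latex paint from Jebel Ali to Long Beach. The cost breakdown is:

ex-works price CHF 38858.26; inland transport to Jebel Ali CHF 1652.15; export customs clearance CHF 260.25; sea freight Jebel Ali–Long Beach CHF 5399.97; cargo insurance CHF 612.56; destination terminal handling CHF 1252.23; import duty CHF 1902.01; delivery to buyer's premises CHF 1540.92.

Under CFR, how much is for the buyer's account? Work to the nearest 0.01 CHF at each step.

CFR: the seller pays costs through ocean freight to the destination port, but not insurance.
Seller's account: goods 38858.26 + inland to port 1652.15 + export clearance 260.25 + freight 5399.97 = 46170.63
Buyer's account: insurance 612.56 + destination terminal 1252.23 + duty 1902.01 + delivery 1540.92 = 5307.72

Buyer's account: CHF 5307.72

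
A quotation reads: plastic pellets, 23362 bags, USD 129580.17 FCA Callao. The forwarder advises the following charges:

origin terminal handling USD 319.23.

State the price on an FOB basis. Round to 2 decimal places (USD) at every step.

FOB price: USD 129899.40

From FCA to FOB, the seller additionally bears: origin terminal.
FOB price = 129580.17 + 319.23 = 129899.40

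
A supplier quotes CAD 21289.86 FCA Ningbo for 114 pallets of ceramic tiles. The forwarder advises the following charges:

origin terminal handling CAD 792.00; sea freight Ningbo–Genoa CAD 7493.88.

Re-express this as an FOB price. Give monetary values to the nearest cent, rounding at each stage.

Not relevant to the conversion: freight — on the buyer under both terms; not part of either seller's price.
From FCA to FOB, the seller additionally bears: origin terminal.
FOB price = 21289.86 + 792.00 = 22081.86

FOB price: CAD 22081.86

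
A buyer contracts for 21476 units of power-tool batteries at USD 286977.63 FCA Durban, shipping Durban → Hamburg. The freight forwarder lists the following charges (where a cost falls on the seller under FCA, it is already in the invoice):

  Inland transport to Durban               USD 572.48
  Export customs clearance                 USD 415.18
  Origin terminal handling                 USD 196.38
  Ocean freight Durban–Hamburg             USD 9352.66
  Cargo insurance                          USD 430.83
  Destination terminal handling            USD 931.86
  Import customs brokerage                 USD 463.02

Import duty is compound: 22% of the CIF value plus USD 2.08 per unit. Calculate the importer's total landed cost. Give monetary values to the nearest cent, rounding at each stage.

FCA: the seller delivers export-cleared goods to the carrier; the buyer bears costs from that point.
Already in the invoice (seller's account under FCA): inland to port, export clearance — exclude.
CIF value = FCA price + origin terminal + freight + insurance = 286977.63 + 196.38 + 9352.66 + 430.83 = 296957.50
Ad valorem component: 296957.50 × 22% = 65330.65
Specific component: 21476 × 2.08 = 44670.08
Import duty = 65330.65 + 44670.08 = 110000.73
Buyer bears: origin terminal 196.38 + freight 9352.66 + insurance 430.83 + destination terminal 931.86 + brokerage 463.02 + duty 110000.73 = 121375.48
Landed cost = invoice 286977.63 + 121375.48 = 408353.11

Total landed cost: USD 408353.11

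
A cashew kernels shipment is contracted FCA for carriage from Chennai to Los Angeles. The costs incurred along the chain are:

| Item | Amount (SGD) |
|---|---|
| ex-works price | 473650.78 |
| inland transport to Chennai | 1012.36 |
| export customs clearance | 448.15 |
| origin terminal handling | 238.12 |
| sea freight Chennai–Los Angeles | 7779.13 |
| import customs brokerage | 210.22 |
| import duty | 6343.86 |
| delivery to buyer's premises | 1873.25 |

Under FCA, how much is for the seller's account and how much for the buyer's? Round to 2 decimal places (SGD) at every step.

FCA: the seller delivers export-cleared goods to the carrier; the buyer bears costs from that point.
Seller's account: goods 473650.78 + inland to port 1012.36 + export clearance 448.15 = 475111.29
Buyer's account: origin terminal 238.12 + freight 7779.13 + brokerage 210.22 + duty 6343.86 + delivery 1873.25 = 16444.58

Seller: SGD 475111.29; buyer: SGD 16444.58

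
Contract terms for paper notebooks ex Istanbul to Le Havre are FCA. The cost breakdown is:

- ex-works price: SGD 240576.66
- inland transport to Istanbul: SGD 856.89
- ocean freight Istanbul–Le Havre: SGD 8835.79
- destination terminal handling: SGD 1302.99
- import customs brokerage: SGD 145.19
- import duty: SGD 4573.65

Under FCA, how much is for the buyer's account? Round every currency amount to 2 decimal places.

Buyer's account: SGD 14857.62

FCA: the seller delivers export-cleared goods to the carrier; the buyer bears costs from that point.
Seller's account: goods 240576.66 + inland to port 856.89 = 241433.55
Buyer's account: freight 8835.79 + destination terminal 1302.99 + brokerage 145.19 + duty 4573.65 = 14857.62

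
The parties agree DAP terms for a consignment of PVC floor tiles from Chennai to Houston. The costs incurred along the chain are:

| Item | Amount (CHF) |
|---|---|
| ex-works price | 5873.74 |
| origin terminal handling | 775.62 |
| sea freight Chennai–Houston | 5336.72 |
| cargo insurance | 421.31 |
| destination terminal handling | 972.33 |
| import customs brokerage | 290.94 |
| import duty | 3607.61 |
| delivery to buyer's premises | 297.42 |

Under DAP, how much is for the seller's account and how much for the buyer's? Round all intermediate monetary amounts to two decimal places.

DAP: the seller bears all costs to the named destination except import duty and clearance.
Seller's account: goods 5873.74 + origin terminal 775.62 + freight 5336.72 + insurance 421.31 + destination terminal 972.33 + delivery 297.42 = 13677.14
Buyer's account: brokerage 290.94 + duty 3607.61 = 3898.55

Seller: CHF 13677.14; buyer: CHF 3898.55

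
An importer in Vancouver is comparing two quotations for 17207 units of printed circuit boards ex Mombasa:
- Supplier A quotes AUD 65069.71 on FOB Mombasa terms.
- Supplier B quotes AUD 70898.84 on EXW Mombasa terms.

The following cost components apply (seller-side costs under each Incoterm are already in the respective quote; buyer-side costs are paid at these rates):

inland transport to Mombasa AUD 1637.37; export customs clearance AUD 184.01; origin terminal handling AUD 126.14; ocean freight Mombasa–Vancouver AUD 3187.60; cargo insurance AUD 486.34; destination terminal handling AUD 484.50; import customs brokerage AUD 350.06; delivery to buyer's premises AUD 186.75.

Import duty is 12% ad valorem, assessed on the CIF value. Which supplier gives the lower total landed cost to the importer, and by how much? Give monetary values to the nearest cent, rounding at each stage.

Supplier A is cheaper by AUD 8709.85

Supplier A (FOB):
CIF value = FOB price + freight + insurance = 65069.71 + 3187.60 + 486.34 = 68743.65
Import duty = 68743.65 × 12% = 8249.24
Buyer bears (A): 3187.60 + 486.34 + 484.50 + 350.06 + 186.75 = 4695.25
Landed cost (A) = invoice 65069.71 + 4695.25 + duty 8249.24 = 78014.20
Supplier B (EXW):
CIF value = EXW price + inland to port + export clearance + origin terminal + freight + insurance = 70898.84 + 1637.37 + 184.01 + 126.14 + 3187.60 + 486.34 = 76520.30
Import duty = 76520.30 × 12% = 9182.44
Buyer bears (B): 1637.37 + 184.01 + 126.14 + 3187.60 + 486.34 + 484.50 + 350.06 + 186.75 = 6642.77
Landed cost (B) = invoice 70898.84 + 6642.77 + duty 9182.44 = 86724.05
Difference = |78014.20 − 86724.05| = 8709.85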